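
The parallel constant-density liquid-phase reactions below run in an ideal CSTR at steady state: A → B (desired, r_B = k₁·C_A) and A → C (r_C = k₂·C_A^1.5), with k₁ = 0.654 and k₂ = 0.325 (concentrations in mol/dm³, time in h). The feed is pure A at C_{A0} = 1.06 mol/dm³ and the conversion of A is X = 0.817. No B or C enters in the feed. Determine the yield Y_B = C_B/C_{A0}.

Exit C_A = C_{A0}(1−X) = 1.06×0.183 = 0.1940 mol/dm³.
Rates in a CSTR are evaluated at the outlet concentration: r_B = 0.654×0.1940 = 0.1269, r_C = 0.325×0.1940^1.5 = 0.02777.
Fraction of consumed A going to B: r_B/(r_B+r_C) = 0.8204.
C_B = 0.8204·C_{A0}·X = 0.8204×1.06×0.817 = 0.711 mol/dm³; Y_B = C_B/C_{A0} = 0.670.

0.670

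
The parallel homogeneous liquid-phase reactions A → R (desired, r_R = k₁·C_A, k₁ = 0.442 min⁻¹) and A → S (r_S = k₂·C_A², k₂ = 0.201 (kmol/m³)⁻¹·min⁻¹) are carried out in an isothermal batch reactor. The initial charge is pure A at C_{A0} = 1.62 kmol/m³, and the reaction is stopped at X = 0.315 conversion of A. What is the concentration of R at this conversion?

C_A = C_{A0}(1−X) = 1.110 kmol/m³.
Along a PFR/batch, dC_R/dC_A = −r_R/(r_R+r_S) = −k₁/(k₁+k₂·C_A).
Integrating from C_{A0} to C_A: C_R = (0.442/0.201)·ln[(0.442+0.201·1.62)/(0.442+0.201·1.11)] = 2.199·ln(0.7676/0.6650) = 0.3154 kmol/m³.

0.315 kmol/m³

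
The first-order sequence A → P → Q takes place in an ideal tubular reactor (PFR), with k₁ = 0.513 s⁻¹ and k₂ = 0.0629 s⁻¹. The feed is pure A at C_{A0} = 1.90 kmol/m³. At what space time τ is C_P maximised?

Setting dC_P/dτ = 0 gives τ_opt = ln(k₂/k₁)/(k₂−k₁).
= ln(0.0629/0.513)/(0.0629−0.513) = ln(0.1226)/-0.4501 = -2.099/-0.4501 = 4.66 s.

4.66 s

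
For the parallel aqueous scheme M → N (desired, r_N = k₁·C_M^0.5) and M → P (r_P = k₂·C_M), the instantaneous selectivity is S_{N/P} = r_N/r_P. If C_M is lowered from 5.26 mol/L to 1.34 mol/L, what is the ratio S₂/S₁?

S_{N/P} = (k₁/k₂)·C_M^-0.5, so S₂/S₁ = (C_{M,2}/C_{M,1})^-0.5.
= (1.34/5.26)^(-0.5) = (0.2548)^(-0.5) = 1.98.

1.98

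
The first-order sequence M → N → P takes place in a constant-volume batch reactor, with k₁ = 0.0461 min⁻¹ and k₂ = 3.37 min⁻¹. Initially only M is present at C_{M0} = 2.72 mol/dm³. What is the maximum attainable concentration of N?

Evaluating C_N at t_opt = ln(k₂/k₁)/(k₂−k₁) gives C_{N,max}/C_{M0} = (k₁/k₂)^[k₂/(k₂−k₁)].
= (0.0461/3.37)^(3.37/(3.37−0.0461)) = (0.01368)^(1.014) = 0.01289.
C_{N,max} = 0.01289×2.72 = 0.0351 mol/dm³.

0.0351 mol/dm³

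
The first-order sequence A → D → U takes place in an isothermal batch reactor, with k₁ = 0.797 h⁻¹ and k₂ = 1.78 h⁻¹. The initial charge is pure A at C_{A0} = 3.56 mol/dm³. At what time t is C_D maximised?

0.817 h

For first-order series the maximum of C_D occurs at t_opt = ln(k₂/k₁)/(k₂−k₁).
= ln(1.78/0.797)/(1.78−0.797) = ln(2.233)/0.9830 = 0.8035/0.9830 = 0.817 h.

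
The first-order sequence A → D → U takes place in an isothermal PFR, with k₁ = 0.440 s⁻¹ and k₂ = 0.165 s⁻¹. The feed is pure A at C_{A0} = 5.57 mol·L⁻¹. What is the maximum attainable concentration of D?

At the optimum, C_{D,max}/C_{A0} = (k₁/k₂)^[k₂/(k₂−k₁)].
= (0.440/0.165)^(0.165/(0.165−0.440)) = (2.667)^(-0.6000) = 0.5552.
C_{D,max} = 0.5552×5.57 = 3.09 mol·L⁻¹.

3.09 mol·L⁻¹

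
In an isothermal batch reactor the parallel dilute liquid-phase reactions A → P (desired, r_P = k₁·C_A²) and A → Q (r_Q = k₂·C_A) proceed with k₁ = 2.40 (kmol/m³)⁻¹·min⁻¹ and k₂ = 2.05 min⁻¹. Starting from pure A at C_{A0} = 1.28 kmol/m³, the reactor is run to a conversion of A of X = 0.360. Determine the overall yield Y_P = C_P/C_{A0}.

C_A = C_{A0}(1−X) = 0.8192 kmol/m³.
Along a PFR/batch, dC_Q/dC_A = −r_Q/(r_P+r_Q) = −k₂/(k₂+k₁·C_A).
Integrating from C_{A0} to C_A: C_Q = (2.05/2.40)·ln[(2.05+2.40·1.28)/(2.05+2.40·0.819)] = 0.8542·ln(5.122/4.016) = 0.2078 kmol/m³.
Then C_P = (C_{A0}−C_A) − C_Q = 0.4608 − 0.2078 = 0.2530 kmol/m³.
Y_P = C_P/C_{A0} = 0.2530/1.28 = 0.198.

0.198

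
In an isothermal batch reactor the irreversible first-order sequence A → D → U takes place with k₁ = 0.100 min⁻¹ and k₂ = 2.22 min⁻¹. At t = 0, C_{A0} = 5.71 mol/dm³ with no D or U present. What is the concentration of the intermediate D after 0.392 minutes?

The intermediate concentration in a first-order A→B→C sequence is C_D = k₁C_{A0}(e^(−k₁t) − e^(−k₂t))/(k₂−k₁).
e^(−k₁t) = e^(−0.100×0.392) = e^(−0.03920) = 0.9616; e^(−k₂t) = e^(−0.8702) = 0.4189.
C_D = 0.100×5.71/(2.22−0.100) × (0.9616−0.4189) = 0.2693×0.5427 = 0.1462 mol/dm³.

0.146 mol/dm³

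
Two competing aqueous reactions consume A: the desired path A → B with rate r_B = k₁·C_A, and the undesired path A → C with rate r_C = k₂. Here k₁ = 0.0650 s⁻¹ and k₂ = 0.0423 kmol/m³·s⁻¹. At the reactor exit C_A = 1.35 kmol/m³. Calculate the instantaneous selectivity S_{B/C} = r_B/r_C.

2.07

S_{B/C} = r_B/r_C = (k₁·C_A)/(k₂) = (k₁/k₂)·C_A.
= (0.0650×1.350) / (0.0423) = 0.08775/0.04230 = 2.07.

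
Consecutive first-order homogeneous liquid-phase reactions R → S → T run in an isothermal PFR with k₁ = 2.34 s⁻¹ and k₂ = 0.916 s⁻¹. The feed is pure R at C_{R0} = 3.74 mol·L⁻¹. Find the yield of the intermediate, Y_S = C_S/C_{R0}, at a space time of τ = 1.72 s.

0.311

For first-order series with pure R initially, C_S(τ) = k₁C_{R0}/(k₂−k₁)·(e^(−k₁τ) − e^(−k₂τ)).
e^(−k₁τ) = e^(−2.34×1.72) = e^(−4.025) = 0.01787; e^(−k₂τ) = e^(−1.576) = 0.2069.
C_S = 2.34×3.74/(0.916−2.34) × (0.01787−0.2069) = (-6.146)×(-0.1890) = 1.162 mol·L⁻¹.
Y_S = C_S/C_{R0} = 1.162/3.74 = 0.311.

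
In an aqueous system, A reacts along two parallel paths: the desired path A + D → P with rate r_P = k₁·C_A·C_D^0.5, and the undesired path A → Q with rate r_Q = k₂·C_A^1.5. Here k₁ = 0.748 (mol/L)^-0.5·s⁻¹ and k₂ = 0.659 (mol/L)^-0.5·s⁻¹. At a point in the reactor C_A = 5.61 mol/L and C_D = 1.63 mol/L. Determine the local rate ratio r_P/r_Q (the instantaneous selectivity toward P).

S_{P/Q} = r_P/r_Q = (k₁·C_A·C_D^0.5)/(k₂·C_A^1.5) = (k₁/k₂)·C_A^-0.5·C_D^0.5.
= (0.748×5.610×1.630^0.5) / (0.659×5.610^1.5) = 5.357/8.756 = 0.612.

0.612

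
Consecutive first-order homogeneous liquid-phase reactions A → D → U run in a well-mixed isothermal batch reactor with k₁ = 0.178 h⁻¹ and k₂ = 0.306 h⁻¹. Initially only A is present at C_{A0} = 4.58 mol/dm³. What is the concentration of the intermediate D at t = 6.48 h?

For first-order series with pure A initially, C_D(t) = k₁C_{A0}/(k₂−k₁)·(e^(−k₁t) − e^(−k₂t)).
e^(−k₁t) = e^(−0.178×6.48) = e^(−1.153) = 0.3155; e^(−k₂t) = e^(−1.983) = 0.1377.
C_D = 0.178×4.58/(0.306−0.178) × (0.3155−0.1377) = 6.369×0.1779 = 1.133 mol/dm³.

1.13 mol/dm³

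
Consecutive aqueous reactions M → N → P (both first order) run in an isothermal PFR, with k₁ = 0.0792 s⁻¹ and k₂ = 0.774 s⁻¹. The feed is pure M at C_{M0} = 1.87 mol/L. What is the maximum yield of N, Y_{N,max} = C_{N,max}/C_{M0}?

For a first-order series the maximum intermediate yield is C_{N,max}/C_{M0} = (k₁/k₂)^[k₂/(k₂−k₁)].
= (0.0792/0.774)^(0.774/(0.774−0.0792)) = (0.1023)^(1.114) = 0.07891.

0.0789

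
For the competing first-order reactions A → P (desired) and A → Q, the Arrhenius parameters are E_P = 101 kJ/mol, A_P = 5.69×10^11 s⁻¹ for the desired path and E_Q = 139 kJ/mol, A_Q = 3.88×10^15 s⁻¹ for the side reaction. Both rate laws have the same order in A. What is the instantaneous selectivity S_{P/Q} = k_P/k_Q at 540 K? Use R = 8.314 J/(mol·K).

0.695

Since both paths have the same order in A, the concentration cancels and S_{P/Q} = k_P/k_Q = (A_P/A_Q)·exp[(E_Q−E_P)/(RT)].
(E_Q−E_P)/(RT) = (139−101)×10³/(8.314×540) = 38000/4490 = 8.464.
k_P/k_Q = (5.69×10^11/3.88×10^15)·exp(8.464) = 1.466×10^-4 × 4741 = 0.695.
Since E_P < E_Q, lowering the temperature improves selectivity toward P.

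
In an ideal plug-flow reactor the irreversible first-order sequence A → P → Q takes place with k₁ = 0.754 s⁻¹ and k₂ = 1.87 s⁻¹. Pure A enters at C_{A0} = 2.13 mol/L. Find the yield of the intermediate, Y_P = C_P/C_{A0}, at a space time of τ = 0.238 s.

0.132

For first-order series with pure A initially, C_P(τ) = k₁C_{A0}/(k₂−k₁)·(e^(−k₁τ) − e^(−k₂τ)).
e^(−k₁τ) = e^(−0.754×0.238) = e^(−0.1795) = 0.8357; e^(−k₂τ) = e^(−0.4451) = 0.6408.
C_P = 0.754×2.13/(1.87−0.754) × (0.8357−0.6408) = 1.439×0.1949 = 0.2805 mol/L.
Y_P = C_P/C_{A0} = 0.2805/2.13 = 0.132.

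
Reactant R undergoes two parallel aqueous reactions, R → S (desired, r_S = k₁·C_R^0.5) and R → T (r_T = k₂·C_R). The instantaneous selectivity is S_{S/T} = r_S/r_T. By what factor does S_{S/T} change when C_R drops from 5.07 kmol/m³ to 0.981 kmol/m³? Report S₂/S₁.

S_{S/T} = (k₁/k₂)·C_R^-0.5, so S₂/S₁ = (C_{R,2}/C_{R,1})^-0.5.
= (0.981/5.07)^(-0.5) = (0.1935)^(-0.5) = 2.27.

2.27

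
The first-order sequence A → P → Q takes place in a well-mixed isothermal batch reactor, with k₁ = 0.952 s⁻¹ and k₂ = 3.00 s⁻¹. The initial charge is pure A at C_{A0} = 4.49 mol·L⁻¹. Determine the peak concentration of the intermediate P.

At the optimum, C_{P,max}/C_{A0} = (k₁/k₂)^[k₂/(k₂−k₁)].
= (0.952/3.00)^(3.00/(3.00−0.952)) = (0.3173)^(1.465) = 0.1861.
C_{P,max} = 0.1861×4.49 = 0.836 mol·L⁻¹.

0.836 mol·L⁻¹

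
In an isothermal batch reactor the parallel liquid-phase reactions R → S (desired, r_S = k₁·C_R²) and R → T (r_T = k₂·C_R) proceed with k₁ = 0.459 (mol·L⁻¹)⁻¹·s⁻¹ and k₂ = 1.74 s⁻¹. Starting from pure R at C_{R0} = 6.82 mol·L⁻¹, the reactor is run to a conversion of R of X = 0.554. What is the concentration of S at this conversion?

2.11 mol·L⁻¹

C_R = C_{R0}(1−X) = 3.042 mol·L⁻¹.
Along a PFR/batch, dC_T/dC_R = −r_T/(r_S+r_T) = −k₂/(k₂+k₁·C_R).
Integrating from C_{R0} to C_R: C_T = (1.74/0.459)·ln[(1.74+0.459·6.82)/(1.74+0.459·3.04)] = 3.791·ln(4.870/3.136) = 1.669 mol·L⁻¹.
Then C_S = (C_{R0}−C_R) − C_T = 3.778 − 1.669 = 2.110 mol·L⁻¹.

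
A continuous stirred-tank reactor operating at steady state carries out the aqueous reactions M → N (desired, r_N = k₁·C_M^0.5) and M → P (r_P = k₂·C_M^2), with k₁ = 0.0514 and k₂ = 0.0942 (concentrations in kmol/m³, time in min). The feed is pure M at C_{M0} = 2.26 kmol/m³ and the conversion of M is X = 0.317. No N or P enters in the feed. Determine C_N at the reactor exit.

Exit C_M = C_{M0}(1−X) = 2.26×0.683 = 1.544 kmol/m³.
A CSTR operates uniformly at the exit composition, giving r_N = 0.06386 and r_P = 0.2244 (each k·C_M^n at C_M = 1.544).
Fraction of consumed M going to N: r_N/(r_N+r_P) = 0.2215.
C_N = 0.2215·C_{M0}·X = 0.2215×2.26×0.317 = 0.159 kmol/m³.

0.159 kmol/m³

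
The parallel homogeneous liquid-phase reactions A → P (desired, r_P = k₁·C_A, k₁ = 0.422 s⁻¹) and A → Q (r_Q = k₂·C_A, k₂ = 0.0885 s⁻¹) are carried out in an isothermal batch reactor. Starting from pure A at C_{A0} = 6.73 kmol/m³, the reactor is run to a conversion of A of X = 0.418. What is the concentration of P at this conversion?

C_A = C_{A0}(1−X) = 3.917 kmol/m³.
Both paths are first order in A, so the instantaneous fraction to P is constant: dC_P/d(−C_A) = k₁/(k₁+k₂) = 0.8266.
C_P = 0.8266·(C_{A0}−C_A) = 0.8266×2.813 = 2.33 kmol/m³.

2.33 kmol/m³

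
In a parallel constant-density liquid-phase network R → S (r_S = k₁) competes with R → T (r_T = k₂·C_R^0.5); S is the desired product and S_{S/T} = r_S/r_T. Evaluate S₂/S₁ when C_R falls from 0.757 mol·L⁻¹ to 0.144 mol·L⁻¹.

2.29

S_{S/T} = (k₁/k₂)·C_R^-0.5, so S₂/S₁ = (C_{R,2}/C_{R,1})^-0.5.
= (0.144/0.757)^(-0.5) = (0.1902)^(-0.5) = 2.29.
Selectivity toward S rises as C_R falls — low-concentration operation is favoured.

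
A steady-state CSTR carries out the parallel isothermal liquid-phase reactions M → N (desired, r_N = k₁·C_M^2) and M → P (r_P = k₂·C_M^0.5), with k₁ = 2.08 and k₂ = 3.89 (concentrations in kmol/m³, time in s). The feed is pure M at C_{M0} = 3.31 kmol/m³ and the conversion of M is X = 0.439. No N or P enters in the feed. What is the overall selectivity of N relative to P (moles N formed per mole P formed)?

1.35

Exit C_M = C_{M0}(1−X) = 3.31×0.561 = 1.857 kmol/m³.
Rates in a CSTR are evaluated at the outlet concentration: r_N = 2.08×1.857^2 = 7.172, r_P = 3.89×1.857^0.5 = 5.301.
Overall selectivity = C_N/C_P = r_Nτ/(r_Pτ) = r_N/r_P = 1.35.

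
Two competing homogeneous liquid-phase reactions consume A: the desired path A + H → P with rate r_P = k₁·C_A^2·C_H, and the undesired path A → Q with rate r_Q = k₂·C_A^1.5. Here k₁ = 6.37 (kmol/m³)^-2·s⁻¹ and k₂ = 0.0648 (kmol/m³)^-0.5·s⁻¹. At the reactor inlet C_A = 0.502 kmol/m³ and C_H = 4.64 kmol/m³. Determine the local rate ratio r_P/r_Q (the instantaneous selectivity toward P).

S_{P/Q} = r_P/r_Q = (k₁·C_A^2·C_H)/(k₂·C_A^1.5) = (k₁/k₂)·C_A^0.5·C_H.
= (6.37×0.5020^2×4.640) / (0.0648×0.5020^1.5) = 7.448/0.02305 = 323.

323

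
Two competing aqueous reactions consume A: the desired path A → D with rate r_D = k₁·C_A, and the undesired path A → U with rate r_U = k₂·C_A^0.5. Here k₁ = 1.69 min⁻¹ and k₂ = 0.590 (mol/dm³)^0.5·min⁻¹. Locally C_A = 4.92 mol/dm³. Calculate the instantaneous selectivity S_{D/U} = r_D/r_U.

S_{D/U} = r_D/r_U = (k₁·C_A)/(k₂·C_A^0.5) = (k₁/k₂)·C_A^0.5.
= (1.69×4.920) / (0.590×4.920^0.5) = 8.315/1.309 = 6.35.

6.35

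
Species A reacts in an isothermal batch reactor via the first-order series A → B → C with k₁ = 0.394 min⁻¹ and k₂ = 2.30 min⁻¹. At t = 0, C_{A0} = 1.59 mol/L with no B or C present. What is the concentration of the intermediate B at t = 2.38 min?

0.127 mol/L

The intermediate concentration in a first-order A→B→C sequence is C_B = k₁C_{A0}(e^(−k₁t) − e^(−k₂t))/(k₂−k₁).
e^(−k₁t) = e^(−0.394×2.38) = e^(−0.9377) = 0.3915; e^(−k₂t) = e^(−5.474) = 0.004194.
C_B = 0.394×1.59/(2.30−0.394) × (0.3915−0.004194) = 0.3287×0.3873 = 0.1273 mol/L.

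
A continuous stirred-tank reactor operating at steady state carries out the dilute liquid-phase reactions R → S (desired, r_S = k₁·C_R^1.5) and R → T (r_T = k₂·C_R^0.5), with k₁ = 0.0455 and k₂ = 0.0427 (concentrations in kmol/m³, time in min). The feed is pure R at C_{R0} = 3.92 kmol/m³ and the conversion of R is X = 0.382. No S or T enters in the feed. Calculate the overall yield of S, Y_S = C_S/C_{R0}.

Exit C_R = C_{R0}(1−X) = 3.92×0.618 = 2.423 kmol/m³.
In a CSTR the entire volume is at exit conditions, so r_S = 0.0455×2.423^1.5 = 0.1716 and r_T = 0.0427×2.423^0.5 = 0.06646.
Fraction of consumed R going to S: r_S/(r_S+r_T) = 0.7208.
C_S = 0.7208·C_{R0}·X = 0.7208×3.92×0.382 = 1.08 kmol/m³; Y_S = C_S/C_{R0} = 0.275.

0.275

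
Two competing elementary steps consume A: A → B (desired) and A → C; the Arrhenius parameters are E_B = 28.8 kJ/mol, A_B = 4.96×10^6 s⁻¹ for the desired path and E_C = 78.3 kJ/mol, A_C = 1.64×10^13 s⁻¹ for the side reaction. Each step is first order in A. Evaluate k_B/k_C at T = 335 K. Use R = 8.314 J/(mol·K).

15.8

Since both paths have the same order in A, the concentration cancels and S_{B/C} = k_B/k_C = (A_B/A_C)·exp[(E_C−E_B)/(RT)].
(E_C−E_B)/(RT) = (78.3−28.8)×10³/(8.314×335) = 49500/2785 = 17.77.
k_B/k_C = (4.96×10^6/1.64×10^13)·exp(17.77) = 3.024×10^-7 × 5.230×10^7 = 15.8.
Since E_B < E_C, lowering the temperature improves selectivity toward B.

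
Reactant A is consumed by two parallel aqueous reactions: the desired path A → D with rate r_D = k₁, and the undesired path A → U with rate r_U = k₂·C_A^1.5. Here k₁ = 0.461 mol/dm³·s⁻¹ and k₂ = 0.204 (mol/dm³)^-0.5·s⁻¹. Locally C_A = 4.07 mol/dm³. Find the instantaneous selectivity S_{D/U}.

0.275

S_{D/U} = r_D/r_U = (k₁)/(k₂·C_A^1.5) = (k₁/k₂)·C_A^-1.5.
= (0.461) / (0.204×4.070^1.5) = 0.4610/1.675 = 0.275.
The undesired path is higher order in A, so low C_A (CSTR or dilute feed) favours D.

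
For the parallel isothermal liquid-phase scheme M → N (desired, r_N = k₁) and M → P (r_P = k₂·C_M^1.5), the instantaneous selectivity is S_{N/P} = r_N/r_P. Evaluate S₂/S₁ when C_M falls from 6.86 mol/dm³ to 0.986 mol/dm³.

S_{N/P} = (k₁/k₂)·C_M^-1.5, so S₂/S₁ = (C_{M,2}/C_{M,1})^-1.5.
= (0.986/6.86)^(-1.5) = (0.1437)^(-1.5) = 18.4.
Selectivity toward N rises as C_M falls — low-concentration operation is favoured.

18.4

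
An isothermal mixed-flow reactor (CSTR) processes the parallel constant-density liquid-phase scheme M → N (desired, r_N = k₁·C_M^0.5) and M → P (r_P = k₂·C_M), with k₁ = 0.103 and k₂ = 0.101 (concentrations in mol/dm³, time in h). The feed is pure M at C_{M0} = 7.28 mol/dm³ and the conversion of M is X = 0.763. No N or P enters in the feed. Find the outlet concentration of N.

2.43 mol/dm³

Exit C_M = C_{M0}(1−X) = 7.28×0.237 = 1.725 mol/dm³.
In a CSTR the entire volume is at exit conditions, so r_N = 0.103×1.725^0.5 = 0.1353 and r_P = 0.101×1.725 = 0.1743.
Fraction of consumed M going to N: r_N/(r_N+r_P) = 0.4371.
C_N = 0.4371·C_{M0}·X = 0.4371×7.28×0.763 = 2.43 mol/dm³.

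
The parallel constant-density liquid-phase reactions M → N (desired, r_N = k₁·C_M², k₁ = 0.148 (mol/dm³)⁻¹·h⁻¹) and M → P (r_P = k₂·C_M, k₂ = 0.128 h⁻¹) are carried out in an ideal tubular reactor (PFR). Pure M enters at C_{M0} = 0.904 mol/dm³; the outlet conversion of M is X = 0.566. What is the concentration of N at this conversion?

0.216 mol/dm³

C_M = C_{M0}(1−X) = 0.3923 mol/dm³.
Along a PFR/batch, dC_P/dC_M = −r_P/(r_N+r_P) = −k₂/(k₂+k₁·C_M).
Integrating from C_{M0} to C_M: C_P = (0.128/0.148)·ln[(0.128+0.148·0.904)/(0.128+0.148·0.392)] = 0.8649·ln(0.2618/0.1861) = 0.2953 mol/dm³.
Then C_N = (C_{M0}−C_M) − C_P = 0.5117 − 0.2953 = 0.2164 mol/dm³.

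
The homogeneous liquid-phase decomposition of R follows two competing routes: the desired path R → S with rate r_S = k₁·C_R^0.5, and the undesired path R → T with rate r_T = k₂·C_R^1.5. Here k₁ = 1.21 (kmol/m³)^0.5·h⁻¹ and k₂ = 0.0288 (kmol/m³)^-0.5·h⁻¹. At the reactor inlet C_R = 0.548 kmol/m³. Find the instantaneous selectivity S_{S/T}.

76.7

S_{S/T} = r_S/r_T = (k₁·C_R^0.5)/(k₂·C_R^1.5) = (k₁/k₂)·C_R⁻¹.
= (1.21×0.5480^0.5) / (0.0288×0.5480^1.5) = 0.8957/0.01168 = 76.7.
The undesired path is higher order in R, so low C_R (CSTR or dilute feed) favours S.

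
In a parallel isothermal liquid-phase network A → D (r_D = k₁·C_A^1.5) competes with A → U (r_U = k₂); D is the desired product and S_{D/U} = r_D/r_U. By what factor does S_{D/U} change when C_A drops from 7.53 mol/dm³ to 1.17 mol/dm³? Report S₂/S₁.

S_{D/U} = (k₁/k₂)·C_A^1.5, so S₂/S₁ = (C_{A,2}/C_{A,1})^1.5.
= (1.17/7.53)^1.5 = (0.1554)^1.5 = 0.0612.
Selectivity toward D falls as C_A falls — high-concentration operation is favoured.

0.0612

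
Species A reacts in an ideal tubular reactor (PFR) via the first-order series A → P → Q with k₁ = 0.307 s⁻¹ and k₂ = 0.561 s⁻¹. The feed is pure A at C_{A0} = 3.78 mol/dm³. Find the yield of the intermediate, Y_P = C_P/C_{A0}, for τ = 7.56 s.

0.101

For first-order series with pure A initially, C_P(τ) = k₁C_{A0}/(k₂−k₁)·(e^(−k₁τ) − e^(−k₂τ)).
e^(−k₁τ) = e^(−0.307×7.56) = e^(−2.321) = 0.09818; e^(−k₂τ) = e^(−4.241) = 0.01439.
C_P = 0.307×3.78/(0.561−0.307) × (0.09818−0.01439) = 4.569×0.08379 = 0.3828 mol/dm³.
Y_P = C_P/C_{A0} = 0.3828/3.78 = 0.101.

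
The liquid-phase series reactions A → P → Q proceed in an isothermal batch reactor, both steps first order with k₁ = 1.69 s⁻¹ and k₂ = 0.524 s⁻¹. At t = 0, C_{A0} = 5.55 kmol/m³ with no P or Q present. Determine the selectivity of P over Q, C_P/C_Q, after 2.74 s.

0.501

The intermediate concentration in a first-order A→B→C sequence is C_P = k₁C_{A0}(e^(−k₁t) − e^(−k₂t))/(k₂−k₁).
e^(−k₁t) = e^(−1.69×2.74) = e^(−4.631) = 0.009749; e^(−k₂t) = e^(−1.436) = 0.2379.
C_P = 1.69×5.55/(0.524−1.69) × (0.009749−0.2379) = (-8.044)×(-0.2282) = 1.836 kmol/m³.
C_A = C_{A0}e^(−k₁t) = 0.05411 kmol/m³, so C_Q = C_{A0}−C_A−C_P = 3.660 kmol/m³; C_P/C_Q = 0.501.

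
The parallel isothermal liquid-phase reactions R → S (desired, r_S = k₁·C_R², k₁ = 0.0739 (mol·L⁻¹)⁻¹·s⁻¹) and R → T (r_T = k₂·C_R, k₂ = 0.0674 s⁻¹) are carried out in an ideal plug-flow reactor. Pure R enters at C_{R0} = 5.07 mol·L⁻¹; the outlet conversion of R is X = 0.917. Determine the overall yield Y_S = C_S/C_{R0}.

0.647

C_R = C_{R0}(1−X) = 0.4208 mol·L⁻¹.
Along a PFR/batch, dC_T/dC_R = −r_T/(r_S+r_T) = −k₂/(k₂+k₁·C_R).
Integrating from C_{R0} to C_R: C_T = (0.0674/0.0739)·ln[(0.0674+0.0739·5.07)/(0.0674+0.0739·0.421)] = 0.9120·ln(0.4421/0.09850) = 1.369 mol·L⁻¹.
Then C_S = (C_{R0}−C_R) − C_T = 4.649 − 1.369 = 3.280 mol·L⁻¹.
Y_S = C_S/C_{R0} = 3.280/5.07 = 0.647.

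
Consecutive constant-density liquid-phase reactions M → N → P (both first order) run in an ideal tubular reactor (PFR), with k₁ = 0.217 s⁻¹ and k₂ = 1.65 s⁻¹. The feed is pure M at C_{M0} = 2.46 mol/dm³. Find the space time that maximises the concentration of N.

Setting dC_N/dτ = 0 gives τ_opt = ln(k₂/k₁)/(k₂−k₁).
= ln(1.65/0.217)/(1.65−0.217) = ln(7.604)/1.433 = 2.029/1.433 = 1.42 s.

1.42 s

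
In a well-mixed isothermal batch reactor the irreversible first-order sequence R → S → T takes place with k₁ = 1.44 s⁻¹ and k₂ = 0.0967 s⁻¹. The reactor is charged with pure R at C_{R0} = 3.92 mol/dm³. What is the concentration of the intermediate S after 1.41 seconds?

The intermediate concentration in a first-order A→B→C sequence is C_S = k₁C_{R0}(e^(−k₁t) − e^(−k₂t))/(k₂−k₁).
e^(−k₁t) = e^(−1.44×1.41) = e^(−2.030) = 0.1313; e^(−k₂t) = e^(−0.1363) = 0.8725.
C_S = 1.44×3.92/(0.0967−1.44) × (0.1313−0.8725) = (-4.202)×(-0.7413) = 3.115 mol/dm³.

3.11 mol/dm³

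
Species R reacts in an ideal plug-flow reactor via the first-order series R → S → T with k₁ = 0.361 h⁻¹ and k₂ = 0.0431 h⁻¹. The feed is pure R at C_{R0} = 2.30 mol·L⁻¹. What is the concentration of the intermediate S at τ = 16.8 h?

1.26 mol·L⁻¹

The intermediate concentration in a first-order A→B→C sequence is C_S = k₁C_{R0}(e^(−k₁τ) − e^(−k₂τ))/(k₂−k₁).
e^(−k₁τ) = e^(−0.361×16.8) = e^(−6.065) = 0.002323; e^(−k₂τ) = e^(−0.7241) = 0.4848.
C_S = 0.361×2.30/(0.0431−0.361) × (0.002323−0.4848) = (-2.612)×(-0.4824) = 1.260 mol·L⁻¹.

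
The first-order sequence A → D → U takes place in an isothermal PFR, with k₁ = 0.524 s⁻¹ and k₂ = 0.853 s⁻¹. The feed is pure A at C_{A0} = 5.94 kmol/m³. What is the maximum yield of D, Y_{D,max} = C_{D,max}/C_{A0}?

For a first-order series the maximum intermediate yield is C_{D,max}/C_{A0} = (k₁/k₂)^[k₂/(k₂−k₁)].
= (0.524/0.853)^(0.853/(0.853−0.524)) = (0.6143)^(2.593) = 0.2827.

0.283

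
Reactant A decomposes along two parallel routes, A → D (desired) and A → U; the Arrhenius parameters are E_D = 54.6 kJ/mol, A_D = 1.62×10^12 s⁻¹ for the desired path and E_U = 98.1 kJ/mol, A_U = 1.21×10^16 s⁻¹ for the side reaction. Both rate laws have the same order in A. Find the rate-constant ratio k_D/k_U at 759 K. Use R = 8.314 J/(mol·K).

0.132

Since both paths have the same order in A, the concentration cancels and S_{D/U} = k_D/k_U = (A_D/A_U)·exp[(E_U−E_D)/(RT)].
(E_U−E_D)/(RT) = (98.1−54.6)×10³/(8.314×759) = 43500/6310 = 6.893.
k_D/k_U = (1.62×10^12/1.21×10^16)·exp(6.893) = 1.339×10^-4 × 985.8 = 0.132.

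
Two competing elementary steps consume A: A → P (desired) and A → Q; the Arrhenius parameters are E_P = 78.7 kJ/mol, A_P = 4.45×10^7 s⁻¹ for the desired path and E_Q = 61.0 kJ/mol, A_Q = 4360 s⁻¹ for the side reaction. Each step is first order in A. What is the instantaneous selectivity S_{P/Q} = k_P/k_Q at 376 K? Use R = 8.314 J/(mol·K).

35.5

Since both paths have the same order in A, the concentration cancels and S_{P/Q} = k_P/k_Q = (A_P/A_Q)·exp[(E_Q−E_P)/(RT)].
(E_Q−E_P)/(RT) = (61.0−78.7)×10³/(8.314×376) = -17700/3126 = -5.662.
k_P/k_Q = (4.45×10^7/4360)·exp(-5.662) = 10206 × 0.003475 = 35.5.
Since E_P > E_Q, raising the temperature improves selectivity toward P.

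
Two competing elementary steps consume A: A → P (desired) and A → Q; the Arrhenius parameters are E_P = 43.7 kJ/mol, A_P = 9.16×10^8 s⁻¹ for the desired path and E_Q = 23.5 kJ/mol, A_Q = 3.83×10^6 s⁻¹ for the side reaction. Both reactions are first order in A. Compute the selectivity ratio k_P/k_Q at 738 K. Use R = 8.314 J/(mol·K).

k_P/k_Q = (A_P/A_Q)·exp[−(E_P−E_Q)/(RT)] = (A_P/A_Q)·exp[(E_Q−E_P)/(RT)].
(E_Q−E_P)/(RT) = (23.5−43.7)×10³/(8.314×738) = -20200/6136 = -3.292.
k_P/k_Q = (9.16×10^8/3.83×10^6)·exp(-3.292) = 239.2 × 0.03717 = 8.89.
Since E_P > E_Q, raising the temperature improves selectivity toward P.

8.89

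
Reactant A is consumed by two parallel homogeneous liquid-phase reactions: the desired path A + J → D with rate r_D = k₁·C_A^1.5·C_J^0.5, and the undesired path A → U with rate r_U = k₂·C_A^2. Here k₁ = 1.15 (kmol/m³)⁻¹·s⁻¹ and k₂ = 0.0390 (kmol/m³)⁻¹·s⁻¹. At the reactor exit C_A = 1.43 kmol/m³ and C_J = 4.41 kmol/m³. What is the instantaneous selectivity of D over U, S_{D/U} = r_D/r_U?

S_{D/U} = r_D/r_U = (k₁·C_A^1.5·C_J^0.5)/(k₂·C_A^2) = (k₁/k₂)·C_A^-0.5·C_J^0.5.
= (1.15×1.430^1.5×4.410^0.5) / (0.0390×1.430^2) = 4.130/0.07975 = 51.8.
The undesired path is higher order in A, so low C_A (CSTR or dilute feed) favours D.

51.8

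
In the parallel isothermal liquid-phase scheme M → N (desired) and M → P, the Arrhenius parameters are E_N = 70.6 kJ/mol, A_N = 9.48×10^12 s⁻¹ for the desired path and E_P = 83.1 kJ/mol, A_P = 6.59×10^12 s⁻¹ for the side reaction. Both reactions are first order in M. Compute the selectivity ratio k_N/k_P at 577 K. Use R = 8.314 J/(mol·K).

19.5

k_N/k_P = (A_N/A_P)·exp[−(E_N−E_P)/(RT)] = (A_N/A_P)·exp[(E_P−E_N)/(RT)].
(E_P−E_N)/(RT) = (83.1−70.6)×10³/(8.314×577) = 12500/4797 = 2.606.
k_N/k_P = (9.48×10^12/6.59×10^12)·exp(2.606) = 1.439 × 13.54 = 19.5.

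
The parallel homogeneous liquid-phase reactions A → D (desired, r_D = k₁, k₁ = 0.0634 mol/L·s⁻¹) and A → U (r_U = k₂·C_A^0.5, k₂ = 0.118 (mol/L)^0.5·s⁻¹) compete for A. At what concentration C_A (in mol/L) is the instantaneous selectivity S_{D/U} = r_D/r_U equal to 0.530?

1.03 mol/L

S_{D/U} = (k₁/k₂)·C_A^-0.5 ⇒ C_A = (S·k₂/k₁)^(-2).
= (0.530×0.118/0.0634)^(-2) = (0.9864)^(-2) = 1.03 mol/L.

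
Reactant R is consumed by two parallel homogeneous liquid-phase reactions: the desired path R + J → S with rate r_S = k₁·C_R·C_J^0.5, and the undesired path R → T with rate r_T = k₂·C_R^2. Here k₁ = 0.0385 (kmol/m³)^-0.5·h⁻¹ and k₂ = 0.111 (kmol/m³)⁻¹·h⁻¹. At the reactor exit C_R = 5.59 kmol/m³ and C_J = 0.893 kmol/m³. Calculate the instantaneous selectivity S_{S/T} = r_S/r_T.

0.0586

S_{S/T} = r_S/r_T = (k₁·C_R·C_J^0.5)/(k₂·C_R^2) = (k₁/k₂)·C_R⁻¹·C_J^0.5.
= (0.0385×5.590×0.8930^0.5) / (0.111×5.590^2) = 0.2034/3.469 = 0.0586.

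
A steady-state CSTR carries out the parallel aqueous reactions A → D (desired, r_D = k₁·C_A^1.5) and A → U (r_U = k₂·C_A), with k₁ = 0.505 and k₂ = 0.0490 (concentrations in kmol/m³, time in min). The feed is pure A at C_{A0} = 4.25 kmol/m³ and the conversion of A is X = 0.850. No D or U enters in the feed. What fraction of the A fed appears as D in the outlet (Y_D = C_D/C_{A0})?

Exit C_A = C_{A0}(1−X) = 4.25×0.150 = 0.6375 kmol/m³.
In a CSTR the entire volume is at exit conditions, so r_D = 0.505×0.6375^1.5 = 0.2570 and r_U = 0.0490×0.6375 = 0.03124.
Fraction of consumed A going to D: r_D/(r_D+r_U) = 0.8916.
C_D = 0.8916·C_{A0}·X = 0.8916×4.25×0.850 = 3.22 kmol/m³; Y_D = C_D/C_{A0} = 0.758.

0.758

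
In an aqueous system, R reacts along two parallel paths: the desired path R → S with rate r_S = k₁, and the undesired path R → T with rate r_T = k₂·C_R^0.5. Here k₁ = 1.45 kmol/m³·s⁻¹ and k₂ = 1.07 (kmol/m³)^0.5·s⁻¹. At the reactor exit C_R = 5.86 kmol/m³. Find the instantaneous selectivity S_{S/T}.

0.560

S_{S/T} = r_S/r_T = (k₁)/(k₂·C_R^0.5) = (k₁/k₂)·C_R^-0.5.
= (1.45) / (1.07×5.860^0.5) = 1.450/2.590 = 0.560.
The undesired path is higher order in R, so low C_R (CSTR or dilute feed) favours S.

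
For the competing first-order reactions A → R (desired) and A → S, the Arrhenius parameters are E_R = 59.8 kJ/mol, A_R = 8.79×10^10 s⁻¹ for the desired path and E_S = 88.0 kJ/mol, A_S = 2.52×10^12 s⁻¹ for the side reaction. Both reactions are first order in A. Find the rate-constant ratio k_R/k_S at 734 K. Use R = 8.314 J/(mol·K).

3.54

With equal orders, S_{R/S} = k_R/k_S = (A_R/A_S)·exp[(E_S−E_R)/(RT)].
(E_S−E_R)/(RT) = (88.0−59.8)×10³/(8.314×734) = 28200/6102 = 4.621.
k_R/k_S = (8.79×10^10/2.52×10^12)·exp(4.621) = 0.03488 × 101.6 = 3.54.
Since E_R < E_S, lowering the temperature improves selectivity toward R.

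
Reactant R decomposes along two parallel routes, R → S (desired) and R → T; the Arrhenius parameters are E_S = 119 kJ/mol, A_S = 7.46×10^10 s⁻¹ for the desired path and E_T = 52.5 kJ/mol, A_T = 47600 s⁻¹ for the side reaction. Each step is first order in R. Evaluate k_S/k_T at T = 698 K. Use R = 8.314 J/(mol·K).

k_S/k_T = (A_S/A_T)·exp[−(E_S−E_T)/(RT)] = (A_S/A_T)·exp[(E_T−E_S)/(RT)].
(E_T−E_S)/(RT) = (52.5−119)×10³/(8.314×698) = -66500/5803 = -11.46.
k_S/k_T = (7.46×10^10/47600)·exp(-11.46) = 1.567×10^6 × 1.055×10^-5 = 16.5.

16.5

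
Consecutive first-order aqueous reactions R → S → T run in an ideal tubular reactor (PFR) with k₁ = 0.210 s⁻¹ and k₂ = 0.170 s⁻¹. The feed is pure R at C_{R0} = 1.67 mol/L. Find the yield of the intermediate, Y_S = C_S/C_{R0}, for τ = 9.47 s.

Solving the coupled first-order balances gives C_S(τ) = [k₁/(k₂−k₁)]·C_{R0}·(e^(−k₁τ) − e^(−k₂τ)).
e^(−k₁τ) = e^(−0.210×9.47) = e^(−1.989) = 0.1369; e^(−k₂τ) = e^(−1.610) = 0.1999.
C_S = 0.210×1.67/(0.170−0.210) × (0.1369−0.1999) = (-8.768)×(-0.06303) = 0.5527 mol/L.
Y_S = C_S/C_{R0} = 0.5527/1.67 = 0.331.

0.331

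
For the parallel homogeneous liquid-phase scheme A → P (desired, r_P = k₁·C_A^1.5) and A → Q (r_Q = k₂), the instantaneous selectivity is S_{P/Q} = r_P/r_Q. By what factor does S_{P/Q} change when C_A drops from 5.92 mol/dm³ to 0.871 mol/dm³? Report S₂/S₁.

0.0564

S_{P/Q} = (k₁/k₂)·C_A^1.5, so S₂/S₁ = (C_{A,2}/C_{A,1})^1.5.
= (0.871/5.92)^1.5 = (0.1471)^1.5 = 0.0564.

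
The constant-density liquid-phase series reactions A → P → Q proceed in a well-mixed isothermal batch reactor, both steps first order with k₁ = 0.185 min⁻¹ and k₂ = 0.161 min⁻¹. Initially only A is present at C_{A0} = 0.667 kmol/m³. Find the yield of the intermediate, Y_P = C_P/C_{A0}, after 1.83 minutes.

0.247

The intermediate concentration in a first-order A→B→C sequence is C_P = k₁C_{A0}(e^(−k₁t) − e^(−k₂t))/(k₂−k₁).
e^(−k₁t) = e^(−0.185×1.83) = e^(−0.3386) = 0.7128; e^(−k₂t) = e^(−0.2946) = 0.7448.
C_P = 0.185×0.667/(0.161−0.185) × (0.7128−0.7448) = (-5.141)×(-0.03200) = 0.1645 kmol/m³.
Y_P = C_P/C_{A0} = 0.1645/0.667 = 0.247.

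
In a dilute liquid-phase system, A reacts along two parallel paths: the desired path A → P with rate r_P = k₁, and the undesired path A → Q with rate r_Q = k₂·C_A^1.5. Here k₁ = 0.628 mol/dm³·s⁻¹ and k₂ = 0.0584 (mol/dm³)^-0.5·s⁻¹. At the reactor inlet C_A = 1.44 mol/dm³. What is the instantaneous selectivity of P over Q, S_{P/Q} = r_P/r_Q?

S_{P/Q} = r_P/r_Q = (k₁)/(k₂·C_A^1.5) = (k₁/k₂)·C_A^-1.5.
= (0.628) / (0.0584×1.440^1.5) = 0.6280/0.1009 = 6.22.
The undesired path is higher order in A, so low C_A (CSTR or dilute feed) favours P.

6.22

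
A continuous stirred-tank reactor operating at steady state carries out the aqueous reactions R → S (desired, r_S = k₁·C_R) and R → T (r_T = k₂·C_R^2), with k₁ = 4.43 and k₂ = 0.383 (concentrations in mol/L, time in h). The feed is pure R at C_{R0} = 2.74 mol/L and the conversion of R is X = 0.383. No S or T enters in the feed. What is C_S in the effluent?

Exit C_R = C_{R0}(1−X) = 2.74×0.617 = 1.691 mol/L.
A CSTR operates uniformly at the exit composition, giving r_S = 7.489 and r_T = 1.095 (each k·C_R^n at C_R = 1.691).
Fraction of consumed R going to S: r_S/(r_S+r_T) = 0.8725.
C_S = 0.8725·C_{R0}·X = 0.8725×2.74×0.383 = 0.916 mol/L.

0.916 mol/L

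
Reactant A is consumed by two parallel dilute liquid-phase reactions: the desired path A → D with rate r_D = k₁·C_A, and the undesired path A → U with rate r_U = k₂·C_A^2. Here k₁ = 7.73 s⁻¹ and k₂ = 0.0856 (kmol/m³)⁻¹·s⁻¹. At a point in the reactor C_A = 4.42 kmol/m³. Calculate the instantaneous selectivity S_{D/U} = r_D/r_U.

20.4

S_{D/U} = r_D/r_U = (k₁·C_A)/(k₂·C_A^2) = (k₁/k₂)·C_A⁻¹.
= (7.73×4.420) / (0.0856×4.420^2) = 34.17/1.672 = 20.4.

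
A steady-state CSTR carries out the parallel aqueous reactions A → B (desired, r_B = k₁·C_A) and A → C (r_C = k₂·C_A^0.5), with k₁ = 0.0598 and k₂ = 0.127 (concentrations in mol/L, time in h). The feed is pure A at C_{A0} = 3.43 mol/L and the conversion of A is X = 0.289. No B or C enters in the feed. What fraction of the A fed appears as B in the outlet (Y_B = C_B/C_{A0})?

0.122

Exit C_A = C_{A0}(1−X) = 3.43×0.711 = 2.439 mol/L.
A CSTR operates uniformly at the exit composition, giving r_B = 0.1458 and r_C = 0.1983 (each k·C_A^n at C_A = 2.439).
Fraction of consumed A going to B: r_B/(r_B+r_C) = 0.4237.
C_B = 0.4237·C_{A0}·X = 0.4237×3.43×0.289 = 0.420 mol/L; Y_B = C_B/C_{A0} = 0.122.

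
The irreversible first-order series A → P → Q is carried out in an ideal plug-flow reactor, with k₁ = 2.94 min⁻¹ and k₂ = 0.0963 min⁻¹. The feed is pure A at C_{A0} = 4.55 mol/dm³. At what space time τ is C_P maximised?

1.20 min

The intermediate peaks when r₁ = r₂, i.e. k₁e^(−k₁τ) = k₂e^(−k₂τ), giving τ_opt = ln(k₂/k₁)/(k₂−k₁).
= ln(0.0963/2.94)/(0.0963−2.94) = ln(0.03276)/-2.844 = -3.419/-2.844 = 1.20 min.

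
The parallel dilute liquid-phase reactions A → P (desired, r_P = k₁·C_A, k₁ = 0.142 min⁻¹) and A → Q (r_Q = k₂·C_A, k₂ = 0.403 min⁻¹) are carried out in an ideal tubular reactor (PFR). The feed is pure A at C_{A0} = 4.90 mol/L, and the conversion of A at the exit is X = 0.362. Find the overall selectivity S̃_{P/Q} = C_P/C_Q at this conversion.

C_A = C_{A0}(1−X) = 3.126 mol/L.
Both paths are first order in A, so the instantaneous fraction to P is constant: dC_P/d(−C_A) = k₁/(k₁+k₂) = 0.2606.
C_P = 0.2606·(C_{A0}−C_A) = 0.2606×1.774 = 0.462 mol/L.
C_Q = (C_{A0}−C_A)−C_P = 1.312 mol/L; S̃_{P/Q} = 0.4622/1.312 = 0.352.

0.352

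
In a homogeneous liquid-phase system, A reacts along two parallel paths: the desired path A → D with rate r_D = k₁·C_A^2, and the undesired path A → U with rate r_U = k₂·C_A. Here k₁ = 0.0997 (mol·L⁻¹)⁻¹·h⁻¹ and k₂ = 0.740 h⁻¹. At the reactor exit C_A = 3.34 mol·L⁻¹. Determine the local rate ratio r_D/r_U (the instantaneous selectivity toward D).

0.450

S_{D/U} = r_D/r_U = (k₁·C_A^2)/(k₂·C_A) = (k₁/k₂)·C_A.
= (0.0997×3.340^2) / (0.740×3.340) = 1.112/2.472 = 0.450.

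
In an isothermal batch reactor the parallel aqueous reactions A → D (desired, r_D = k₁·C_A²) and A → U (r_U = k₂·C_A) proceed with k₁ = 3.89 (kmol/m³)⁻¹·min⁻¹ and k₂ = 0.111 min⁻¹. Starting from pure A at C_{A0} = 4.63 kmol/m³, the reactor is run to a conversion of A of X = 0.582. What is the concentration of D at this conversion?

2.67 kmol/m³

C_A = C_{A0}(1−X) = 1.935 kmol/m³.
Along a PFR/batch, dC_U/dC_A = −r_U/(r_D+r_U) = −k₂/(k₂+k₁·C_A).
Integrating from C_{A0} to C_A: C_U = (0.111/3.89)·ln[(0.111+3.89·4.63)/(0.111+3.89·1.94)] = 0.02853·ln(18.12/7.639) = 0.02465 kmol/m³.
Then C_D = (C_{A0}−C_A) − C_U = 2.695 − 0.02465 = 2.670 kmol/m³.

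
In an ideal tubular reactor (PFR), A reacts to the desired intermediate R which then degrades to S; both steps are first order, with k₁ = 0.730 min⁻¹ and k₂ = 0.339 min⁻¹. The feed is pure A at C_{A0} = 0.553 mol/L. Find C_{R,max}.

Evaluating C_R at τ_opt = ln(k₂/k₁)/(k₂−k₁) gives C_{R,max}/C_{A0} = (k₁/k₂)^[k₂/(k₂−k₁)].
= (0.730/0.339)^(0.339/(0.339−0.730)) = (2.153)^(-0.8670) = 0.5143.
C_{R,max} = 0.5143×0.553 = 0.284 mol/L.

0.284 mol/L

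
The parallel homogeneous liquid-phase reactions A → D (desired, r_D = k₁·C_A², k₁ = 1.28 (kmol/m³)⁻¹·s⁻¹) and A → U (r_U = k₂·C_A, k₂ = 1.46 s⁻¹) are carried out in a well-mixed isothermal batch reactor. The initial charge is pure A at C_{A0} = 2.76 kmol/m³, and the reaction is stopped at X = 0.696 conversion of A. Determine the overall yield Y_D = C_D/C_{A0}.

0.416

C_A = C_{A0}(1−X) = 0.8390 kmol/m³.
Along a PFR/batch, dC_U/dC_A = −r_U/(r_D+r_U) = −k₂/(k₂+k₁·C_A).
Integrating from C_{A0} to C_A: C_U = (1.46/1.28)·ln[(1.46+1.28·2.76)/(1.46+1.28·0.839)] = 1.141·ln(4.993/2.534) = 0.7736 kmol/m³.
Then C_D = (C_{A0}−C_A) − C_U = 1.921 − 0.7736 = 1.147 kmol/m³.
Y_D = C_D/C_{A0} = 1.147/2.76 = 0.416.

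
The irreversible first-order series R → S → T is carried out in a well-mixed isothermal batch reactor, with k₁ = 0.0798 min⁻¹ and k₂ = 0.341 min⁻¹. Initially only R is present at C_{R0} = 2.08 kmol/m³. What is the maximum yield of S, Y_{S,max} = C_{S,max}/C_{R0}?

For a first-order series the maximum intermediate yield is C_{S,max}/C_{R0} = (k₁/k₂)^[k₂/(k₂−k₁)].
= (0.0798/0.341)^(0.341/(0.341−0.0798)) = (0.2340)^(1.306) = 0.1502.

0.150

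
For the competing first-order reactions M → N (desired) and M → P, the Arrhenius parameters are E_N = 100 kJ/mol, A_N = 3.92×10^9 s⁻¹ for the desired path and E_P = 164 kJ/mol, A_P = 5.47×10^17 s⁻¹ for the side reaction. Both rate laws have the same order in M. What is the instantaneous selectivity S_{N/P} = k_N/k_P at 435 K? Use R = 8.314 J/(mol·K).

Since both paths have the same order in M, the concentration cancels and S_{N/P} = k_N/k_P = (A_N/A_P)·exp[(E_P−E_N)/(RT)].
(E_P−E_N)/(RT) = (164−100)×10³/(8.314×435) = 64000/3617 = 17.70.
k_N/k_P = (3.92×10^9/5.47×10^17)·exp(17.70) = 7.166×10^-9 × 4.846×10^7 = 0.347.

0.347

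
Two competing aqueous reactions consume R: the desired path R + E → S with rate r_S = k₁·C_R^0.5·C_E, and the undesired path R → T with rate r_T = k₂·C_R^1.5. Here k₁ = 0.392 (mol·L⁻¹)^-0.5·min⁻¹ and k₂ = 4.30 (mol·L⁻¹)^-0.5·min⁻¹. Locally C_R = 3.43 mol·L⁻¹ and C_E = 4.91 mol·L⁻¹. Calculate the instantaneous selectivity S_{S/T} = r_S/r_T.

S_{S/T} = r_S/r_T = (k₁·C_R^0.5·C_E)/(k₂·C_R^1.5) = (k₁/k₂)·C_R⁻¹·C_E.
= (0.392×3.430^0.5×4.910) / (4.30×3.430^1.5) = 3.565/27.32 = 0.130.
The undesired path is higher order in R, so low C_R (CSTR or dilute feed) favours S.

0.130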